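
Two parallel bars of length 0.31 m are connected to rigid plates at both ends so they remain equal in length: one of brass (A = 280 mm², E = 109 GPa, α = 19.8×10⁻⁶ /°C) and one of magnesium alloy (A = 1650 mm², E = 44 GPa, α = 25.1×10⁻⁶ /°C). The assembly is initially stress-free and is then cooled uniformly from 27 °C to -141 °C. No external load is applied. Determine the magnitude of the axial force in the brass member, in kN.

P ≈ 19.1 kN (compressive in the brass)

The magnesium alloy has the larger α, so on cooling it would change length more than the brass if both were free. The rigid plates force a common final length, so the magnesium alloy is put into tension and the brass into compression, with equal and opposite forces P (no external load).
Setting the final lengths equal and cancelling L: (α₁ − α₂)ΔT = P/(A₁E₁) + P/(A₂E₂).
|α₁ − α₂|·ΔT = 5.3×10⁻⁶ × 168 = 0.0008904.
1/(A₁E₁) + 1/(A₂E₂) = 1/(280×109×10³) + 1/(1650×44×10³) = 4.654×10⁻⁸ N⁻¹.
So P = 0.0008904 / 4.654×10⁻⁸ = 19.13 kN.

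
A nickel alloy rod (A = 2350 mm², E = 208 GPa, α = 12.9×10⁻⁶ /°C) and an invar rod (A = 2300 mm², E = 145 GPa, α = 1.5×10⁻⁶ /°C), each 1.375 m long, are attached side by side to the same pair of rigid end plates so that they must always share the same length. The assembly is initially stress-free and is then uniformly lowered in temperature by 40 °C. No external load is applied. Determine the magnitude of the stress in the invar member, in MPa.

σ ≈ 39.3 MPa (compressive)

The nickel alloy has the larger α, so on cooling it would change length more than the invar if both were free. The rigid plates force a common final length, so the nickel alloy is put into tension and the invar into compression, with equal and opposite forces P (no external load).
Setting the final lengths equal and cancelling L: (α₁ − α₂)ΔT = P/(A₁E₁) + P/(A₂E₂).
|α₁ − α₂|·ΔT = 11.4×10⁻⁶ × 40 = 0.000456.
1/(A₁E₁) + 1/(A₂E₂) = 1/(2350×208×10³) + 1/(2300×145×10³) = 5.044×10⁻⁹ N⁻¹.
So P = 0.000456 / 5.044×10⁻⁹ = 90.4 kN.
σ_{invar} = P/A₂ = 90400/2300 = 39.3 MPa, compressive.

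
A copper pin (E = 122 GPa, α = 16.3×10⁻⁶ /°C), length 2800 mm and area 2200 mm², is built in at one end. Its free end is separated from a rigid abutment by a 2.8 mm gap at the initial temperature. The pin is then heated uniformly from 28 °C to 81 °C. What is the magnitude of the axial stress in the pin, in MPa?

Unrestrained expansion: δ_free = αΔT L = 16.3×10⁻⁶ × 53 × 2800 = 2.419 mm.
Since δ_free = 2.42 mm is less than the 2.8 mm gap, the pin never touches the wall. No axial force develops.

σ ≈ 0 MPa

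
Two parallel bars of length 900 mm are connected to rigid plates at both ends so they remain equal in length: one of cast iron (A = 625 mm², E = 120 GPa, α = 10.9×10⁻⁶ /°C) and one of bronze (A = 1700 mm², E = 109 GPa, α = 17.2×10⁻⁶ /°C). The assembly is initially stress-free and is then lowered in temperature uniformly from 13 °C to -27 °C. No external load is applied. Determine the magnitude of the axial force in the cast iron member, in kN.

The bronze has the larger α, so on cooling it would change length more than the cast iron if both were free. The rigid plates force a common final length, so the bronze is put into tension and the cast iron into compression, with equal and opposite forces P (no external load).
Setting the final lengths equal and cancelling L: (α₁ − α₂)ΔT = P/(A₁E₁) + P/(A₂E₂).
|α₁ − α₂|·ΔT = 6.3×10⁻⁶ × 40 = 0.000252.
1/(A₁E₁) + 1/(A₂E₂) = 1/(625×120×10³) + 1/(1700×109×10³) = 1.873×10⁻⁸ N⁻¹.
P = 0.000252 / 1.873×10⁻⁸ = 13450 N = 13.45 kN.

P ≈ 13.5 kN (compressive in the cast iron)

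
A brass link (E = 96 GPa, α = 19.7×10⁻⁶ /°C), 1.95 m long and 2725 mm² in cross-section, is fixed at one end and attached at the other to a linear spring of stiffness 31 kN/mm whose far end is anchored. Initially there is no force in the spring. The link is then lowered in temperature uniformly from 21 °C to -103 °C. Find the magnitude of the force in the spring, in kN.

If the spring were absent the link would shorten by αΔT L = 19.7×10⁻⁶ × 124 × 1950 = 4.763 mm.
With a force P in the spring, the elastic change of the link is PL/(AE) and that of the spring is P/k; compatibility requires their sum to equal δ_free.
So P = δ_free / [L/(AE) + 1/k] = 4.763 / [ 1950/(2725×96×10³) + 1/(31×10³) ].
P = 4.763 / 3.971×10⁻⁵ = 119900 N.

P ≈ 120 kN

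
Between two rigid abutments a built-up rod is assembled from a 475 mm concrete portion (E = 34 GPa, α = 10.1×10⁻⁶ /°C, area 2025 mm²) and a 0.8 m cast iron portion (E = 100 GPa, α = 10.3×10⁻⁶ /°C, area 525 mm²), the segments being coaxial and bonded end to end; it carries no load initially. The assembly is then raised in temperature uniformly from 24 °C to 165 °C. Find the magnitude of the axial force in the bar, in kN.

P ≈ 83 kN (compressive)

With the walls removed the bar would change length by δ_free = Σ αᵢΔT Lᵢ = 10.1×10⁻⁶×141×475 + 10.3×10⁻⁶×141×800 = 1.838 mm.
Since the ends are fixed, an axial force P builds up, equal in every segment, with P · Σ Lᵢ/(AᵢEᵢ) = δ_free.
Σ Lᵢ/(AᵢEᵢ) = 475/(2025×34×10³) + 800/(525×100×10³) = 2.214×10⁻⁵ mm/N.
P = 1.838 / 2.214×10⁻⁵ = 83040 N = 83.04 kN, compressive.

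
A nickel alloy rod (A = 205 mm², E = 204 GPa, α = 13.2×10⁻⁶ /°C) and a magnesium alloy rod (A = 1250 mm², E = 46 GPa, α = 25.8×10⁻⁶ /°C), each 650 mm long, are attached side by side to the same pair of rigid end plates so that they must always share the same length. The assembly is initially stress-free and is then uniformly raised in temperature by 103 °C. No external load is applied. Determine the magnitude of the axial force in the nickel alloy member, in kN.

Both members must finish at the same length. With the larger α, the magnesium alloy tends to over-expand; the plates restrain it, putting the magnesium alloy in compression and the nickel alloy in tension. With no external load the two internal forces are equal and opposite, magnitude P.
Setting the final lengths equal and cancelling L: (α₁ − α₂)ΔT = P/(A₁E₁) + P/(A₂E₂).
|α₁ − α₂|·ΔT = 12.6×10⁻⁶ × 103 = 0.001298.
1/(A₁E₁) + 1/(A₂E₂) = 1/(205×204×10³) + 1/(1250×46×10³) = 4.13×10⁻⁸ N⁻¹.
So P = 0.001298 / 4.13×10⁻⁸ = 31.42 kN.

P ≈ 31.4 kN (tensile in the nickel alloy)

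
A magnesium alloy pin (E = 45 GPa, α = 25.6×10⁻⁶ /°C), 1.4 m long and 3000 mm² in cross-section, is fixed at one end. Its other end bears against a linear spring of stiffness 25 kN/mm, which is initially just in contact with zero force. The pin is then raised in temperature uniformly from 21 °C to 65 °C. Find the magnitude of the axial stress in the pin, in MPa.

The unrestrained thermal change is αΔT L = 25.6×10⁻⁶ × 44 × 1400 = 1.577 mm.
Let P be the compressive force at the spring. The pin shortens elastically by PL/(AE) and the spring compresses by P/k; together these equal δ_free.
So P = δ_free / [L/(AE) + 1/k] = 1.577 / [ 1400/(3000×45×10³) + 1/(25×10³) ].
P = 1.577 / 5.037×10⁻⁵ = 31310 N.
σ = P/A = 31310/3000 = 10.44 MPa.

σ ≈ 10.4 MPa (compressive)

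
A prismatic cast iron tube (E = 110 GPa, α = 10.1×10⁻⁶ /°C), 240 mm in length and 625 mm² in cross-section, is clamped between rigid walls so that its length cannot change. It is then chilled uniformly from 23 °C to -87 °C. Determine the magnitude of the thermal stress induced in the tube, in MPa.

σ ≈ 122 MPa (tensile)

Because both ends are immovable the net strain is zero, and the suppressed thermal strain is αΔT = 10.1×10⁻⁶ × 110 = 1111×10⁻⁶.
The stress required to suppress this strain is σ = Eε = 110×10³ × 1111×10⁻⁶ = 122.2 MPa, tensile since the tube is trying to contract.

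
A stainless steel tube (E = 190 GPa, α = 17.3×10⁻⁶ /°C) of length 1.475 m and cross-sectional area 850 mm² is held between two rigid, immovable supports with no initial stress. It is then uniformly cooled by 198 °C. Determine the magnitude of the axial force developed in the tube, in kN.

P ≈ 553 kN (tensile)

The ends cannot move, so σ = EαΔT = 190×10³ × 17.3×10⁻⁶ × 198 = 650.8 MPa.
Axial force P = σA = 650.8 × 850 = 553200 N = 553.2 kN, tensile.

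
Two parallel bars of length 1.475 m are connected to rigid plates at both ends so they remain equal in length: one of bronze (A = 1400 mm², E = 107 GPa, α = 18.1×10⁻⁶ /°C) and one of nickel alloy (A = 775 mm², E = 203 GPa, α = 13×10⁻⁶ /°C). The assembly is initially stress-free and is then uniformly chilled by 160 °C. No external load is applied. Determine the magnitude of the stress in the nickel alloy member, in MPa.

σ ≈ 80.8 MPa (compressive)

Both members must finish at the same length. With the larger α, the bronze tends to over-contract; the plates restrain it, putting the bronze in tension and the nickel alloy in compression. With no external load the two internal forces are equal and opposite, magnitude P.
Compatibility of the two members (thermal + elastic change equal): (α₁ − α₂)ΔT = P·[1/(A₁E₁) + 1/(A₂E₂)].
|α₁ − α₂|·ΔT = 5.1×10⁻⁶ × 160 = 0.000816.
1/(A₁E₁) + 1/(A₂E₂) = 1/(1400×107×10³) + 1/(775×203×10³) = 1.303×10⁻⁸ N⁻¹.
So P = 0.000816 / 1.303×10⁻⁸ = 62.62 kN.
σ_{nickel alloy} = P/A₂ = 62620/775 = 80.79 MPa, compressive.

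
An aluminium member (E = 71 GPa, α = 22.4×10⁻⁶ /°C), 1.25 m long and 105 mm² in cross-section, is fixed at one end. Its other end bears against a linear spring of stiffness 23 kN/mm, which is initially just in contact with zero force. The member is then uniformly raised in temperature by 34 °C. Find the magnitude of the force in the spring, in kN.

The unrestrained thermal change is αΔT L = 22.4×10⁻⁶ × 34 × 1250 = 0.952 mm.
With a force P in the spring, the elastic change of the member is PL/(AE) and that of the spring is P/k; compatibility requires their sum to equal δ_free.
So P = δ_free / [L/(AE) + 1/k] = 0.952 / [ 1250/(105×71×10³) + 1/(23×10³) ].
P = 0.952 / 0.0002112 = 4509 N.

P ≈ 4.51 kN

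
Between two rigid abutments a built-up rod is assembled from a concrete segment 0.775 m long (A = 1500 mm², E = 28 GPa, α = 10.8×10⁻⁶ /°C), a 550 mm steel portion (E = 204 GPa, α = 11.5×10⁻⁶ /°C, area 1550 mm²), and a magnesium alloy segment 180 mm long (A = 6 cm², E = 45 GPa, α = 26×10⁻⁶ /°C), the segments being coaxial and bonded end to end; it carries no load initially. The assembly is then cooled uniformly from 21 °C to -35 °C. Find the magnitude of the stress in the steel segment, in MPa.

With the walls removed the bar would change length by δ_free = Σ αᵢΔT Lᵢ = 10.8×10⁻⁶×56×775 + 11.5×10⁻⁶×56×550 + 26×10⁻⁶×56×180 = 1.085 mm.
Since the ends are fixed, an axial force P builds up, equal in every segment, with P · Σ Lᵢ/(AᵢEᵢ) = δ_free.
Σ Lᵢ/(AᵢEᵢ) = 775/(1500×28×10³) + 550/(1550×204×10³) + 180/(600×45×10³) = 2.686×10⁻⁵ mm/N.
P = 1.085 / 2.686×10⁻⁵ = 40400 N = 40.4 kN, tensile.
σ_{steel} = P / A = 40400 / 1550 = 26.06 MPa.

σ ≈ 26.1 MPa (tensile)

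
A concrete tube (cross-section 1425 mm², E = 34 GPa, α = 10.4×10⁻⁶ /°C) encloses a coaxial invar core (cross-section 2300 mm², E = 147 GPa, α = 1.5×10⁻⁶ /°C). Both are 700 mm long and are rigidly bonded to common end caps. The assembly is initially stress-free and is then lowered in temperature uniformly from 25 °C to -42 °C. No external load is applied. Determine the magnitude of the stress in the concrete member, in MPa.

σ ≈ 17.7 MPa (tensile)

Equilibrium of a rigid end plate with no external load gives equal and opposite internal forces ±P in the two members. Since α_{concrete} > α_{invar}, cooling drives the concrete into tension and the invar into compression.
Setting the final lengths equal and cancelling L: (α₁ − α₂)ΔT = P/(A₁E₁) + P/(A₂E₂).
|α₁ − α₂|·ΔT = 8.9×10⁻⁶ × 67 = 0.0005963.
1/(A₁E₁) + 1/(A₂E₂) = 1/(1425×34×10³) + 1/(2300×147×10³) = 2.36×10⁻⁸ N⁻¹.
P = 0.0005963 / 2.36×10⁻⁸ = 25270 N = 25.27 kN.
σ_{concrete} = P/A₁ = 25270/1425 = 17.73 MPa, tensile.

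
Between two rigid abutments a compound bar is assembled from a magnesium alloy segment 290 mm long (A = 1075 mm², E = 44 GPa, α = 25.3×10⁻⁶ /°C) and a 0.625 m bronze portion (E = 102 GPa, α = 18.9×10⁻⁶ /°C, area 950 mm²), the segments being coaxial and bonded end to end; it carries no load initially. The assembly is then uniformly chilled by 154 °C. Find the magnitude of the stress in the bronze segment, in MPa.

σ ≈ 247 MPa (tensile)

If the supports were absent, the total length change would be Σ αᵢΔT Lᵢ = 25.3×10⁻⁶×154×290 + 18.9×10⁻⁶×154×625 = 2.949 mm.
The rigid supports impose zero overall length change; the single axial force P common to all segments must satisfy P Σ Lᵢ/(AᵢEᵢ) = δ_free.
Σ Lᵢ/(AᵢEᵢ) = 290/(1075×44×10³) + 625/(950×102×10³) = 1.258×10⁻⁵ mm/N.
P = 2.949 / 1.258×10⁻⁵ = 234400 N = 234.4 kN, tensile.
σ_{bronze} = P / A = 234400 / 950 = 246.7 MPa.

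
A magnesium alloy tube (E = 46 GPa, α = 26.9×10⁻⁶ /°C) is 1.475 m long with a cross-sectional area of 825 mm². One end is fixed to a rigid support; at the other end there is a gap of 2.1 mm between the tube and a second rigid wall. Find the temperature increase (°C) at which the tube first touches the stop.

ΔT ≈ 52.9 °C

Contact occurs when the free expansion equals the gap: αΔT L = 2.1 mm.
So ΔT = g/(αL) = 2.1/(26.9×10⁻⁶ × 1475) = 52.93 °C.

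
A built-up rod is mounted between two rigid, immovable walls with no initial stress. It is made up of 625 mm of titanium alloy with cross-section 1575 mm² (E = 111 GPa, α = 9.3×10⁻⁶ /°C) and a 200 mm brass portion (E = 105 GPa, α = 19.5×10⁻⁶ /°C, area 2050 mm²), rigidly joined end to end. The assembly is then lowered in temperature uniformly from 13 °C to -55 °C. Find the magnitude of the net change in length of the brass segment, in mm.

With the walls removed the bar would change length by δ_free = Σ αᵢΔT Lᵢ = 9.3×10⁻⁶×68×625 + 19.5×10⁻⁶×68×200 = 0.6604 mm.
The walls prevent any net length change, so an axial force P (same in every segment) develops. Compatibility: P · Σ Lᵢ/(AᵢEᵢ) = δ_free.
Σ Lᵢ/(AᵢEᵢ) = 625/(1575×111×10³) + 200/(2050×105×10³) = 4.504×10⁻⁶ mm/N.
So P = 0.6604 / 4.504×10⁻⁶ = 146.6 kN, tensile.
For the brass segment, free thermal change = 19.5×10⁻⁶×68×200 = 0.2652 mm and elastic change from P = 146600×200/(2050×105×10³) = 0.1362 mm; these oppose, so the net change is 0.129 mm (segment shortens).

|ΔL| ≈ 0.129 mm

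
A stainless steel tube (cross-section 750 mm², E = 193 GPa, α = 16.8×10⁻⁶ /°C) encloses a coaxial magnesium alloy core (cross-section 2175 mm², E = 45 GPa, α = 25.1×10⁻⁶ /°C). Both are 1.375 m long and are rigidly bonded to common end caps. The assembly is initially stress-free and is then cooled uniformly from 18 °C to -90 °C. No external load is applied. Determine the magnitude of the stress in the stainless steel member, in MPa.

σ ≈ 69.8 MPa (compressive)

The magnesium alloy has the larger α, so on cooling it would change length more than the stainless steel if both were free. The rigid plates force a common final length, so the magnesium alloy is put into tension and the stainless steel into compression, with equal and opposite forces P (no external load).
Equating the net (thermal + elastic) strains gives |α₁ − α₂|·ΔT = P·[1/(A₁E₁) + 1/(A₂E₂)].
|α₁ − α₂|·ΔT = 8.3×10⁻⁶ × 108 = 0.0008964.
1/(A₁E₁) + 1/(A₂E₂) = 1/(750×193×10³) + 1/(2175×45×10³) = 1.713×10⁻⁸ N⁻¹.
So P = 0.0008964 / 1.713×10⁻⁸ = 52.34 kN.
σ_{stainless steel} = P/A₁ = 52340/750 = 69.79 MPa, compressive.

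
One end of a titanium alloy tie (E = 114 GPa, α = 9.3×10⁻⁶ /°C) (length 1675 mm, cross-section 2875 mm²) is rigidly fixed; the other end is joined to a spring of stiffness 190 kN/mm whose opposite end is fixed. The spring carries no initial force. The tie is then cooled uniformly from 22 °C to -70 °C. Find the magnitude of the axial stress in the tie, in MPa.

If the spring were absent the tie would shorten by αΔT L = 9.3×10⁻⁶ × 92 × 1675 = 1.433 mm.
Let P be the tensile force in the spring. The tie extends elastically by PL/(AE) and the spring stretches by P/k; together these equal δ_free.
P [ L/(AE) + 1/k ] = δ_free → P [ 1675/(2875×114×10³) + 1/(190×10³) ] = 1.433.
P = 1.433 / 1.037×10⁻⁵ = 138100 N.
σ = P/A = 138100/2875 = 48.05 MPa.

σ ≈ 48.1 MPa (tensile)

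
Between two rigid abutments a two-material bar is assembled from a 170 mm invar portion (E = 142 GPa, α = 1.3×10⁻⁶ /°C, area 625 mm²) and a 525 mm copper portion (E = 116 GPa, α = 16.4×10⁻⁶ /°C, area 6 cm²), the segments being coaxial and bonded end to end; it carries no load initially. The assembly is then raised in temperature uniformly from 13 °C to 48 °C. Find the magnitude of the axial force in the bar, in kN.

Free thermal expansion of the whole bar: Σ αᵢΔT Lᵢ = 1.3×10⁻⁶×35×170 + 16.4×10⁻⁶×35×525 = 0.3091 mm.
Since the ends are fixed, an axial force P builds up, equal in every segment, with P · Σ Lᵢ/(AᵢEᵢ) = δ_free.
Σ Lᵢ/(AᵢEᵢ) = 170/(625×142×10³) + 525/(600×116×10³) = 9.459×10⁻⁶ mm/N.
Hence P = δ_free / Σ(L/AE) = 0.3091/9.459×10⁻⁶ = 32.68 kN (compressive).

P ≈ 32.7 kN (compressive)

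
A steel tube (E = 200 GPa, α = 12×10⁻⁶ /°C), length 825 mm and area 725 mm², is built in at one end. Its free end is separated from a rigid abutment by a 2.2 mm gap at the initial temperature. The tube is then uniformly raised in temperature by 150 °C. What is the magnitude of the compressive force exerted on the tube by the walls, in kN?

Free thermal elongation = αΔT L = 12×10⁻⁶ × 150 × 825 = 1.485 mm.
This is smaller than the 2.2 mm clearance, so the tube expands freely without reaching the stop — the stress is zero.

P ≈ 0 kN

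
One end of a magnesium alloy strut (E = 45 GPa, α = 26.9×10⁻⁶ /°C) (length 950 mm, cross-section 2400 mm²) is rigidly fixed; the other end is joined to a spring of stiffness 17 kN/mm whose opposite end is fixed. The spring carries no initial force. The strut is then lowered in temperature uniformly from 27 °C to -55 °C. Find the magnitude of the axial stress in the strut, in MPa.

The unrestrained thermal change is αΔT L = 26.9×10⁻⁶ × 82 × 950 = 2.096 mm.
With a force P in the spring, the elastic change of the strut is PL/(AE) and that of the spring is P/k; compatibility requires their sum to equal δ_free.
P [ L/(AE) + 1/k ] = δ_free → P [ 950/(2400×45×10³) + 1/(17×10³) ] = 2.096.
P = 2.096 / 6.762×10⁻⁵ = 30990 N.
σ = P/A = 30990/2400 = 12.91 MPa.

σ ≈ 12.9 MPa (tensile)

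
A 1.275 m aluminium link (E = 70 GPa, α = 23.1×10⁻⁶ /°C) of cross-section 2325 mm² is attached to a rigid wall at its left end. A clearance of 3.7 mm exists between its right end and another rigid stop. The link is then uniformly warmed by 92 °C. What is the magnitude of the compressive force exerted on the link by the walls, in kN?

P ≈ 0 kN

If the wall were absent the link would grow by αΔT L = 23.1×10⁻⁶ × 92 × 1275 = 2.71 mm.
This is smaller than the 3.7 mm clearance, so the link expands freely without reaching the stop — the stress is zero.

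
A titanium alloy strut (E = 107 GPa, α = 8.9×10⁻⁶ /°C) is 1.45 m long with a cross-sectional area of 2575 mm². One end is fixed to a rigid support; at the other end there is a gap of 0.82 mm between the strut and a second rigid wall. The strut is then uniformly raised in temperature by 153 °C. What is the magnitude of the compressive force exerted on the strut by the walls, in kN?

Free thermal elongation = αΔT L = 8.9×10⁻⁶ × 153 × 1450 = 1.974 mm.
This exceeds the 0.82 mm gap, so the wall pushes back. The portion of expansion that must be recovered elastically is δ_free − gap = 1.974 − 0.82 = 1.154 mm.
That suppressed elongation corresponds to σ = E·Δ/L = 107×10³ × 1.154/1450 = 85.19 MPa.
P = σA = 85.19 × 2575 = 219.4 kN.

P ≈ 219 kN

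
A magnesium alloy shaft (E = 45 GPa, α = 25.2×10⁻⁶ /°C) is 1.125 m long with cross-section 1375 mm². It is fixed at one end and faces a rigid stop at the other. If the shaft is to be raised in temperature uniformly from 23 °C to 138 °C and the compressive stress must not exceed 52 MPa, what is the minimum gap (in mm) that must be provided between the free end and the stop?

With no wall the shaft would lengthen by αΔT L = 25.2×10⁻⁶ × 115 × 1125 = 3.26 mm.
At the allowable stress the elastic shortening the wall may impose is σL/E = 52 × 1125 / (45×10³) = 1.3 mm.
The gap must absorb the remainder: g_min = 3.26 − 1.3 = 1.96 mm.

g ≈ 1.96 mm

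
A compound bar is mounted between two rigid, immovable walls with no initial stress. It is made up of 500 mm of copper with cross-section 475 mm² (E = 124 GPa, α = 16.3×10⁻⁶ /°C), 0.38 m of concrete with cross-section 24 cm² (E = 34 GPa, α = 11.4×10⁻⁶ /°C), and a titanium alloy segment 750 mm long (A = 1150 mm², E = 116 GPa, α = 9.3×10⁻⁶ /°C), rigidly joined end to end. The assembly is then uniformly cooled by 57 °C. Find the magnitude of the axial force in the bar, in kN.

P ≈ 59.1 kN (tensile)

With the walls removed the bar would change length by δ_free = Σ αᵢΔT Lᵢ = 16.3×10⁻⁶×57×500 + 11.4×10⁻⁶×57×380 + 9.3×10⁻⁶×57×750 = 1.109 mm.
Since the ends are fixed, an axial force P builds up, equal in every segment, with P · Σ Lᵢ/(AᵢEᵢ) = δ_free.
Σ Lᵢ/(AᵢEᵢ) = 500/(475×124×10³) + 380/(2400×34×10³) + 750/(1150×116×10³) = 1.877×10⁻⁵ mm/N.
P = 1.109 / 1.877×10⁻⁵ = 59090 N = 59.09 kN, tensile.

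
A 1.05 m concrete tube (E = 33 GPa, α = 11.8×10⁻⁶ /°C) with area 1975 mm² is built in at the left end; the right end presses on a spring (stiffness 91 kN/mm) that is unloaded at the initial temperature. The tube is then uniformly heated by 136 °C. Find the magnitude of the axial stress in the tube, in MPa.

If the spring were absent the tube would lengthen by αΔT L = 11.8×10⁻⁶ × 136 × 1050 = 1.685 mm.
With a force P in the spring, the elastic change of the tube is PL/(AE) and that of the spring is P/k; compatibility requires their sum to equal δ_free.
P [ L/(AE) + 1/k ] = δ_free → P [ 1050/(1975×33×10³) + 1/(91×10³) ] = 1.685.
P = 1.685 / 2.71×10⁻⁵ = 62180 N.
σ = P/A = 62180/1975 = 31.48 MPa.

σ ≈ 31.5 MPa (compressive)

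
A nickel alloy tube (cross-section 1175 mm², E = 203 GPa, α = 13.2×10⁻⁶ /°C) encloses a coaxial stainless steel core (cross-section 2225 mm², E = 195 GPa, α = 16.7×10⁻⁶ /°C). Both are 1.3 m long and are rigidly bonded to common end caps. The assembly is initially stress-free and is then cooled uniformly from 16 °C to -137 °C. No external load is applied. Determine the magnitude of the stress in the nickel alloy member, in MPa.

Both members must finish at the same length. With the larger α, the stainless steel tends to over-contract; the plates restrain it, putting the stainless steel in tension and the nickel alloy in compression. With no external load the two internal forces are equal and opposite, magnitude P.
Equating the net (thermal + elastic) strains gives |α₁ − α₂|·ΔT = P·[1/(A₁E₁) + 1/(A₂E₂)].
|α₁ − α₂|·ΔT = 3.5×10⁻⁶ × 153 = 0.0005355.
1/(A₁E₁) + 1/(A₂E₂) = 1/(1175×203×10³) + 1/(2225×195×10³) = 6.497×10⁻⁹ N⁻¹.
P = 0.0005355 / 6.497×10⁻⁹ = 82420 N = 82.42 kN.
σ_{nickel alloy} = P/A₁ = 82420/1175 = 70.14 MPa, compressive.

σ ≈ 70.1 MPa (compressive)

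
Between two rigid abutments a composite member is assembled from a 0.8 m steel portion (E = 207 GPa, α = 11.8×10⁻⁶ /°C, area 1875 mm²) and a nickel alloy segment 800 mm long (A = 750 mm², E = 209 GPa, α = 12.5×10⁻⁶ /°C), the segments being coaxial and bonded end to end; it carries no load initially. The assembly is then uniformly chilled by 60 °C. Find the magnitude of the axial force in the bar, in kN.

Free thermal contraction of the whole bar: Σ αᵢΔT Lᵢ = 11.8×10⁻⁶×60×800 + 12.5×10⁻⁶×60×800 = 1.166 mm.
The rigid supports impose zero overall length change; the single axial force P common to all segments must satisfy P Σ Lᵢ/(AᵢEᵢ) = δ_free.
Σ Lᵢ/(AᵢEᵢ) = 800/(1875×207×10³) + 800/(750×209×10³) = 7.165×10⁻⁶ mm/N.
Hence P = δ_free / Σ(L/AE) = 1.166/7.165×10⁻⁶ = 162.8 kN (tensile).

P ≈ 163 kN (tensile)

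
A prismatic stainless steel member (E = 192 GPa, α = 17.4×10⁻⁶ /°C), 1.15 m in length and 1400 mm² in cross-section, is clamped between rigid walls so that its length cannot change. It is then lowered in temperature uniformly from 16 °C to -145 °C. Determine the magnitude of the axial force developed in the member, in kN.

Full restraint means ε = 0, so the stress is σ = EαΔT = 192×10³ × 17.4×10⁻⁶ × 161 = 537.9 MPa.
Then P = σA = 537.9 × 1400 mm² = 753 kN, tensile.

P ≈ 753 kN (tensile)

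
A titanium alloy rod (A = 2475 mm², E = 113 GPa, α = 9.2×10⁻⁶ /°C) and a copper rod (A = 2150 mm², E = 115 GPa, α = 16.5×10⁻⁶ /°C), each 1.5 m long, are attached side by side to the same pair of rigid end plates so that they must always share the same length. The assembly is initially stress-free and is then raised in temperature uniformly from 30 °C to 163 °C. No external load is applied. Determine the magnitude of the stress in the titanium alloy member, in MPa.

σ ≈ 51.5 MPa (tensile)

Equilibrium of a rigid end plate with no external load gives equal and opposite internal forces ±P in the two members. Since α_{copper} > α_{titanium alloy}, heating drives the copper into compression and the titanium alloy into tension.
Setting the final lengths equal and cancelling L: (α₁ − α₂)ΔT = P/(A₁E₁) + P/(A₂E₂).
|α₁ − α₂|·ΔT = 7.3×10⁻⁶ × 133 = 0.0009709.
1/(A₁E₁) + 1/(A₂E₂) = 1/(2475×113×10³) + 1/(2150×115×10³) = 7.62×10⁻⁹ N⁻¹.
P = 0.0009709 / 7.62×10⁻⁹ = 127400 N = 127.4 kN.
σ_{titanium alloy} = P/A₁ = 127400/2475 = 51.48 MPa, tensile.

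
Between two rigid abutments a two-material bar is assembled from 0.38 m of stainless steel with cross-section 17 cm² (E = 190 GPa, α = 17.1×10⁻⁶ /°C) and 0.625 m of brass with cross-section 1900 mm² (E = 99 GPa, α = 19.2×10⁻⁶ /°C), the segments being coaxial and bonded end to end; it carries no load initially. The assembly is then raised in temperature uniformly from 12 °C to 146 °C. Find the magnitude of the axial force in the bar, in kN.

P ≈ 551 kN (compressive)

If the supports were absent, the total length change would be Σ αᵢΔT Lᵢ = 17.1×10⁻⁶×134×380 + 19.2×10⁻⁶×134×625 = 2.479 mm.
Since the ends are fixed, an axial force P builds up, equal in every segment, with P · Σ Lᵢ/(AᵢEᵢ) = δ_free.
Σ Lᵢ/(AᵢEᵢ) = 380/(1700×190×10³) + 625/(1900×99×10³) = 4.499×10⁻⁶ mm/N.
Hence P = δ_free / Σ(L/AE) = 2.479/4.499×10⁻⁶ = 550.9 kN (compressive).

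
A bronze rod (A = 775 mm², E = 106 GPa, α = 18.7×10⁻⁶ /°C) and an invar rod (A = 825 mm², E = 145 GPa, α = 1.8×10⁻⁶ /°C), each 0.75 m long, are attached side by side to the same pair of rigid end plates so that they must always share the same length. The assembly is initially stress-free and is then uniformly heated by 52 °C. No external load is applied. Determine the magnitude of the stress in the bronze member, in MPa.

σ ≈ 55.2 MPa (compressive)

The bronze has the larger α, so on heating it would change length more than the invar if both were free. The rigid plates force a common final length, so the bronze is put into compression and the invar into tension, with equal and opposite forces P (no external load).
Compatibility of the two members (thermal + elastic change equal): (α₁ − α₂)ΔT = P·[1/(A₁E₁) + 1/(A₂E₂)].
|α₁ − α₂|·ΔT = 16.9×10⁻⁶ × 52 = 0.0008788.
1/(A₁E₁) + 1/(A₂E₂) = 1/(775×106×10³) + 1/(825×145×10³) = 2.053×10⁻⁸ N⁻¹.
P = 0.0008788 / 2.053×10⁻⁸ = 42800 N = 42.8 kN.
σ_{bronze} = P/A₁ = 42800/775 = 55.23 MPa, compressive.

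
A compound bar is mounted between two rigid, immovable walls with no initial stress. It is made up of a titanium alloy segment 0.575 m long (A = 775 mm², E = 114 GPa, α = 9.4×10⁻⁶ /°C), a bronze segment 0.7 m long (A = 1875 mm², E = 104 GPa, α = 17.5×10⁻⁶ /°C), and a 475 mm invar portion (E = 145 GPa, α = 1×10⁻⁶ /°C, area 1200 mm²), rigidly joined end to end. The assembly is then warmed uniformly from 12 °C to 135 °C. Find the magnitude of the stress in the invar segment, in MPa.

If the supports were absent, the total length change would be Σ αᵢΔT Lᵢ = 9.4×10⁻⁶×123×575 + 17.5×10⁻⁶×123×700 + 1×10⁻⁶×123×475 = 2.23 mm.
The walls prevent any net length change, so an axial force P (same in every segment) develops. Compatibility: P · Σ Lᵢ/(AᵢEᵢ) = δ_free.
Σ Lᵢ/(AᵢEᵢ) = 575/(775×114×10³) + 700/(1875×104×10³) + 475/(1200×145×10³) = 1.283×10⁻⁵ mm/N.
Hence P = δ_free / Σ(L/AE) = 2.23/1.283×10⁻⁵ = 173.8 kN (compressive).
σ_{invar} = P / A = 173800 / 1200 = 144.9 MPa.

σ ≈ 145 MPa (compressive)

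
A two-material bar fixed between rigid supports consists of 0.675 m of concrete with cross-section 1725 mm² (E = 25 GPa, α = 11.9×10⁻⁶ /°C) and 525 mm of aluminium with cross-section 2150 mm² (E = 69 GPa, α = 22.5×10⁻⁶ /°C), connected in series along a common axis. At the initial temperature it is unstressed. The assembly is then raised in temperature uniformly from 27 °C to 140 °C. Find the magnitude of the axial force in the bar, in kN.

P ≈ 117 kN (compressive)

With the walls removed the bar would change length by δ_free = Σ αᵢΔT Lᵢ = 11.9×10⁻⁶×113×675 + 22.5×10⁻⁶×113×525 = 2.242 mm.
The rigid supports impose zero overall length change; the single axial force P common to all segments must satisfy P Σ Lᵢ/(AᵢEᵢ) = δ_free.
The series flexibility is Σ Lᵢ/(AᵢEᵢ) = 675/(1725×25×10³) + 525/(2150×69×10³) = 1.919×10⁻⁵ mm/N.
Hence P = δ_free / Σ(L/AE) = 2.242/1.919×10⁻⁵ = 116.9 kN (compressive).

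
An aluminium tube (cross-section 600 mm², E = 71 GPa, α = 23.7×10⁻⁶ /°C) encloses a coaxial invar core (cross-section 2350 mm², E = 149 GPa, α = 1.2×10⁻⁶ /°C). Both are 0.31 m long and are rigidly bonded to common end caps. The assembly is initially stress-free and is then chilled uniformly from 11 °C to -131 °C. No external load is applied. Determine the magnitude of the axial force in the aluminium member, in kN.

Both members must finish at the same length. With the larger α, the aluminium tends to over-contract; the plates restrain it, putting the aluminium in tension and the invar in compression. With no external load the two internal forces are equal and opposite, magnitude P.
Setting the final lengths equal and cancelling L: (α₁ − α₂)ΔT = P/(A₁E₁) + P/(A₂E₂).
|α₁ − α₂|·ΔT = 22.5×10⁻⁶ × 142 = 0.003195.
1/(A₁E₁) + 1/(A₂E₂) = 1/(600×71×10³) + 1/(2350×149×10³) = 2.633×10⁻⁸ N⁻¹.
So P = 0.003195 / 2.633×10⁻⁸ = 121.3 kN.

P ≈ 121 kN (tensile in the aluminium)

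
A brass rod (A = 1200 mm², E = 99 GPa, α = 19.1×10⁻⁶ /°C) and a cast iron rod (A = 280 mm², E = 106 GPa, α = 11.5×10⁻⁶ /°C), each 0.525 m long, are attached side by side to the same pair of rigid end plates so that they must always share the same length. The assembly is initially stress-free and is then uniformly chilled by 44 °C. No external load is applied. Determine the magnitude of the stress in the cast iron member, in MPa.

σ ≈ 28.4 MPa (compressive)

The brass has the larger α, so on cooling it would change length more than the cast iron if both were free. The rigid plates force a common final length, so the brass is put into tension and the cast iron into compression, with equal and opposite forces P (no external load).
Setting the final lengths equal and cancelling L: (α₁ − α₂)ΔT = P/(A₁E₁) + P/(A₂E₂).
|α₁ − α₂|·ΔT = 7.6×10⁻⁶ × 44 = 0.0003344.
1/(A₁E₁) + 1/(A₂E₂) = 1/(1200×99×10³) + 1/(280×106×10³) = 4.211×10⁻⁸ N⁻¹.
P = 0.0003344 / 4.211×10⁻⁸ = 7941 N = 7.941 kN.
σ_{cast iron} = P/A₂ = 7941/280 = 28.36 MPa, compressive.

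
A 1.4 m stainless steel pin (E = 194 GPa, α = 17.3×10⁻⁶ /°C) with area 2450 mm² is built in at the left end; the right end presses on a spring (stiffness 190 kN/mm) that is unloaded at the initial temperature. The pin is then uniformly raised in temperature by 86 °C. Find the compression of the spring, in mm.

δ ≈ 1.34 mm

The unrestrained thermal change is αΔT L = 17.3×10⁻⁶ × 86 × 1400 = 2.083 mm.
With a force P in the spring, the elastic change of the pin is PL/(AE) and that of the spring is P/k; compatibility requires their sum to equal δ_free.
P [ L/(AE) + 1/k ] = δ_free → P [ 1400/(2450×194×10³) + 1/(190×10³) ] = 2.083.
P = 2.083 / 8.209×10⁻⁶ = 253700 N.
Spring compression = P/k = 253700/(190×10³) = 1.336 mm.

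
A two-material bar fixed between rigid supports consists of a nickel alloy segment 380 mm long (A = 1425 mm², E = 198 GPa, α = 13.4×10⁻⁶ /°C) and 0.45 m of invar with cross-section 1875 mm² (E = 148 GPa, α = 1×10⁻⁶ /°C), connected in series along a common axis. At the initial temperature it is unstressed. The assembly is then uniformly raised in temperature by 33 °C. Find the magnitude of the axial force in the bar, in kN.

P ≈ 61.6 kN (compressive)

If the supports were absent, the total length change would be Σ αᵢΔT Lᵢ = 13.4×10⁻⁶×33×380 + 1×10⁻⁶×33×450 = 0.1829 mm.
The rigid supports impose zero overall length change; the single axial force P common to all segments must satisfy P Σ Lᵢ/(AᵢEᵢ) = δ_free.
The series flexibility is Σ Lᵢ/(AᵢEᵢ) = 380/(1425×198×10³) + 450/(1875×148×10³) = 2.968×10⁻⁶ mm/N.
P = 0.1829 / 2.968×10⁻⁶ = 61610 N = 61.61 kN, compressive.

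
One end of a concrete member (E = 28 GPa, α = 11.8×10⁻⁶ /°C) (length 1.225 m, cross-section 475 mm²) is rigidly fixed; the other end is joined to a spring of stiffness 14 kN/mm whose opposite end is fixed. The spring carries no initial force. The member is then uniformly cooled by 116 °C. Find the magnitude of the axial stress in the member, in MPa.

Free thermal contraction: δ_free = αΔT L = 11.8×10⁻⁶ × 116 × 1225 = 1.677 mm.
With a force P in the spring, the elastic change of the member is PL/(AE) and that of the spring is P/k; compatibility requires their sum to equal δ_free.
So P = δ_free / [L/(AE) + 1/k] = 1.677 / [ 1225/(475×28×10³) + 1/(14×10³) ].
P = 1.677 / 0.0001635 = 10250 N.
σ = P/A = 10250/475 = 21.59 MPa.

σ ≈ 21.6 MPa (tensile)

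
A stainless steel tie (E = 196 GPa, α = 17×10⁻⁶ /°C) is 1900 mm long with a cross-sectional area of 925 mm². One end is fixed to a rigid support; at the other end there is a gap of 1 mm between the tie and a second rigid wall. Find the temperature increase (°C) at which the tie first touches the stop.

ΔT ≈ 31 °C

Contact occurs when the free expansion equals the gap: αΔT L = 1 mm.
ΔT = 1 / (17×10⁻⁶ × 1900) = 30.96 °C.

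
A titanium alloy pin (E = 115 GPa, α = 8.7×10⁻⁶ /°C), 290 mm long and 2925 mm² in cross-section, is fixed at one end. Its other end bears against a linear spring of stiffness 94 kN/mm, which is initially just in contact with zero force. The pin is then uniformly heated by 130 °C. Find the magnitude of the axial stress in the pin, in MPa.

σ ≈ 9.75 MPa (compressive)

Free thermal expansion: δ_free = αΔT L = 8.7×10⁻⁶ × 130 × 290 = 0.328 mm.
Let P be the compressive force at the spring. The pin shortens elastically by PL/(AE) and the spring compresses by P/k; together these equal δ_free.
P [ L/(AE) + 1/k ] = δ_free → P [ 290/(2925×115×10³) + 1/(94×10³) ] = 0.328.
P = 0.328 / 1.15×10⁻⁵ = 28520 N.
σ = P/A = 28520/2925 = 9.75 MPa.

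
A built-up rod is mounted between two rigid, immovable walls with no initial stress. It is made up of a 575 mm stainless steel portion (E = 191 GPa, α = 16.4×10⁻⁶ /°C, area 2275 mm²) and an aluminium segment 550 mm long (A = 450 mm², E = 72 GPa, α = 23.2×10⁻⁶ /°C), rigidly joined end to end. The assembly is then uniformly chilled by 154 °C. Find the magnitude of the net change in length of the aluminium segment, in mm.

If the supports were absent, the total length change would be Σ αᵢΔT Lᵢ = 16.4×10⁻⁶×154×575 + 23.2×10⁻⁶×154×550 = 3.417 mm.
The rigid supports impose zero overall length change; the single axial force P common to all segments must satisfy P Σ Lᵢ/(AᵢEᵢ) = δ_free.
The series flexibility is Σ Lᵢ/(AᵢEᵢ) = 575/(2275×191×10³) + 550/(450×72×10³) = 1.83×10⁻⁵ mm/N.
Hence P = δ_free / Σ(L/AE) = 3.417/1.83×10⁻⁵ = 186.7 kN (tensile).
For the aluminium segment, free thermal change = 23.2×10⁻⁶×154×550 = 1.965 mm and elastic change from P = 186700×550/(450×72×10³) = 3.17 mm; these oppose, so the net change is 1.21 mm (segment lengthens).

|ΔL| ≈ 1.21 mm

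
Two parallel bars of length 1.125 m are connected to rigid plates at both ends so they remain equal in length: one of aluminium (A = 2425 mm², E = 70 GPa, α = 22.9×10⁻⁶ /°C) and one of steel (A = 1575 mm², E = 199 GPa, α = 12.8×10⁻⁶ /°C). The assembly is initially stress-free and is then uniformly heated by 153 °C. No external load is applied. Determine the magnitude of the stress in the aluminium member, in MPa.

σ ≈ 70.2 MPa (compressive)

The aluminium has the larger α, so on heating it would change length more than the steel if both were free. The rigid plates force a common final length, so the aluminium is put into compression and the steel into tension, with equal and opposite forces P (no external load).
Compatibility of the two members (thermal + elastic change equal): (α₁ − α₂)ΔT = P·[1/(A₁E₁) + 1/(A₂E₂)].
|α₁ − α₂|·ΔT = 10.1×10⁻⁶ × 153 = 0.001545.
1/(A₁E₁) + 1/(A₂E₂) = 1/(2425×70×10³) + 1/(1575×199×10³) = 9.082×10⁻⁹ N⁻¹.
P = 0.001545 / 9.082×10⁻⁹ = 170200 N = 170.2 kN.
σ_{aluminium} = P/A₁ = 170200/2425 = 70.17 MPa, compressive.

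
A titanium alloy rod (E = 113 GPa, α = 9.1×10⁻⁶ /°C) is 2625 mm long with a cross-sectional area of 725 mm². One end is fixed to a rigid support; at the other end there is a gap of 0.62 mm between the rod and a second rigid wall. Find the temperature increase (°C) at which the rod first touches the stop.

The gap closes when αΔT L = 0.62 mm, since the rod is still unstressed at that instant.
ΔT = 0.62 / (9.1×10⁻⁶ × 2625) = 25.95 °C.

ΔT ≈ 26 °C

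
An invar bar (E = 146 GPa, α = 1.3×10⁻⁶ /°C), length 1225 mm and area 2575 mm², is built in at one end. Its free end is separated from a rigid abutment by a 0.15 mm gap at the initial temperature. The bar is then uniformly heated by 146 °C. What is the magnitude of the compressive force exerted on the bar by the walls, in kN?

If the wall were absent the bar would grow by αΔT L = 1.3×10⁻⁶ × 146 × 1225 = 0.2325 mm.
After closing the 0.15 mm clearance, 0.2325 − 0.15 = 0.08251 mm of expansion remains to be suppressed by the wall.
So σ = E(δ_free − g)/L = 146×10³ × 0.08251/1225 = 9.833 MPa.
Force on the wall = σA = 9.833 × 2575 mm² = 25.32 kN.

P ≈ 25.3 kN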